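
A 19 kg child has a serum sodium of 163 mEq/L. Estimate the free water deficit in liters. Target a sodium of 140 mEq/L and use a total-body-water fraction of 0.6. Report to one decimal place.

1.9 L

TBW = 0.6 · 19 = 11.4 L
Free water deficit = TBW · (Na/140 − 1)
= 11.4 · (163/140 − 1)
= 11.4 · 0.1643
= 1.87 L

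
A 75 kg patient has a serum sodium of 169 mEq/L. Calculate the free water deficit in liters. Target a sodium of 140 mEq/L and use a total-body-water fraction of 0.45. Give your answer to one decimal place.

7.0 L

TBW = 0.45 · 75 = 33.75 L
Free water deficit = TBW · (Na/140 − 1)
= 33.75 · (169/140 − 1)
= 33.75 · 0.2071
= 6.99 L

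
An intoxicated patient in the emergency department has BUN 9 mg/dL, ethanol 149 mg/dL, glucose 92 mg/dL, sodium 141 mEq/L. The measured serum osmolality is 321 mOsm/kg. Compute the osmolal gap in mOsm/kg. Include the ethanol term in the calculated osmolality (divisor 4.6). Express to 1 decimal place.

-1.7 mOsm/kg

Calculated osmolality = 2·Na + glucose/18 + BUN/2.8 + ethanol/4.6
= 2·141 + 92/18 + 9/2.8 + 149/4.6
= 282 + 5.11 + 3.21 + 32.39
= 322.71 mOsm/kg ≈ 322.7 mOsm/kg
Osmolar gap = measured − calculated = 321 − 322.7 = -1.7 mOsm/kg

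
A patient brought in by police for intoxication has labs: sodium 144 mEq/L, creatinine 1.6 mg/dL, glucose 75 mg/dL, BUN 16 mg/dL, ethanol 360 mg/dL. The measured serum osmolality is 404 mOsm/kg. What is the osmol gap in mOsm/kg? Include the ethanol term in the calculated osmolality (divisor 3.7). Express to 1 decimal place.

8.8 mOsm/kg

Calculated osmolality = 2·Na + glucose/18 + BUN/2.8 + ethanol/3.7
= 2·144 + 75/18 + 16/2.8 + 360/3.7
= 288 + 4.17 + 5.71 + 97.30
= 395.18 mOsm/kg ≈ 395.2 mOsm/kg
Osmolar gap = measured − calculated = 404 − 395.2 = 8.8 mOsm/kg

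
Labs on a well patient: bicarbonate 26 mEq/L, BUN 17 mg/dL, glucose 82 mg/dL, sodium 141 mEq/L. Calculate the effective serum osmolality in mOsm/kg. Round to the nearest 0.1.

286.6 mOsm/kg

Effective osmolality excludes urea (freely permeant across cell membranes):
2·Na + glucose/18
= 2·141 + 82/18
= 282 + 4.56
= 286.56 mOsm/kg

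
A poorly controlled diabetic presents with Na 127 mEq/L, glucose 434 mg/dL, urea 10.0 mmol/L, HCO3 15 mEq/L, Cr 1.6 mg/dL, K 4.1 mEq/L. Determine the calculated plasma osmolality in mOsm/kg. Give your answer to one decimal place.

Calculated osmolality = 2·Na + glucose/18 + urea
= 2·127 + 434/18 + 10
= 254 + 24.11 + 10
= 288.11 mOsm/kg

288.1 mOsm/kg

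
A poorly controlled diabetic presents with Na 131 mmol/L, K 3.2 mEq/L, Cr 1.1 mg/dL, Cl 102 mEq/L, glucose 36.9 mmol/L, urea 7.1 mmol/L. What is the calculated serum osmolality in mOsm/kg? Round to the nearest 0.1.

306.0 mOsm/kg

Calculated osmolality = 2·Na + glucose + urea
= 2·131 + 36.9 + 7.1
= 262 + 36.90 + 7.10
= 306 mOsm/kg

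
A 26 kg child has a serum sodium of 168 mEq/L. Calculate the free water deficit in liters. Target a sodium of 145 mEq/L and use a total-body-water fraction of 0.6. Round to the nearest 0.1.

2.5 L

TBW = 0.6 · 26 = 15.6 L
Free water deficit = TBW · (Na/145 − 1)
= 15.6 · (168/145 − 1)
= 15.6 · 0.1586
= 2.47 L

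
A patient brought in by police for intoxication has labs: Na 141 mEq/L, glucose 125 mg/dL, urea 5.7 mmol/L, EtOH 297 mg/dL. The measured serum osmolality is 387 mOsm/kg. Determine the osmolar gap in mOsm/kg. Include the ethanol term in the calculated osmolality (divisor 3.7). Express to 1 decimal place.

12.1 mOsm/kg

Calculated osmolality = 2·Na + glucose/18 + urea + ethanol/3.7
= 2·141 + 125/18 + 5.7 + 297/3.7
= 282 + 6.94 + 5.70 + 80.27
= 374.91 mOsm/kg ≈ 374.9 mOsm/kg
Osmolar gap = measured − calculated = 387 − 374.9 = 12.1 mOsm/kg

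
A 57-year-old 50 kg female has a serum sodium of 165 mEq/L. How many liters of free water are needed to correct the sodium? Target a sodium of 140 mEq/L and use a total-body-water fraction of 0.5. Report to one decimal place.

4.5 L

TBW = 0.5 · 50 = 25 L
Free water deficit = TBW · (Na/140 − 1)
= 25 · (165/140 − 1)
= 25 · 0.1786
= 4.46 L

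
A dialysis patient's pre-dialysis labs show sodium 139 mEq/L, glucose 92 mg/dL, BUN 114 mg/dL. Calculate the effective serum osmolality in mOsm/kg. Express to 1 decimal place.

Effective osmolality excludes urea (freely permeant across cell membranes):
2·Na + glucose/18
= 2·139 + 92/18
= 278 + 5.11
= 283.11 mOsm/kg

283.1 mOsm/kg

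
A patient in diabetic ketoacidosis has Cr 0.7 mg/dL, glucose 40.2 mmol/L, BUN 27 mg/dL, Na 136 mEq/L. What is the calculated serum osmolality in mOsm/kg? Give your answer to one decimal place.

Calculated osmolality = 2·Na + glucose + BUN/2.8
= 2·136 + 40.2 + 27/2.8
= 272 + 40.20 + 9.64
= 321.84 mOsm/kg

321.8 mOsm/kg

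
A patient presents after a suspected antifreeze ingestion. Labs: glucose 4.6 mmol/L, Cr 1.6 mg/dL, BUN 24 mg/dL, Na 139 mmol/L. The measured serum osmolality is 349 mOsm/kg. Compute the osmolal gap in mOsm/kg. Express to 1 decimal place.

57.8 mOsm/kg

Calculated osmolality = 2·Na + glucose + BUN/2.8
= 2·139 + 4.6 + 24/2.8
= 278 + 4.60 + 8.57
= 291.17 mOsm/kg ≈ 291.2 mOsm/kg
Osmolar gap = measured − calculated = 349 − 291.2 = 57.8 mOsm/kg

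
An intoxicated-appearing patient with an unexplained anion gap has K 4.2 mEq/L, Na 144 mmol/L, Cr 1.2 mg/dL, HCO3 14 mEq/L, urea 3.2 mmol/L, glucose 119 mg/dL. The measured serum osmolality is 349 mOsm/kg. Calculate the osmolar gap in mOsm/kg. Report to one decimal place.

51.2 mOsm/kg

Calculated osmolality = 2·Na + glucose/18 + urea
= 2·144 + 119/18 + 3.2
= 288 + 6.61 + 3.20
= 297.81 mOsm/kg ≈ 297.8 mOsm/kg
Osmolar gap = measured − calculated = 349 − 297.8 = 51.2 mOsm/kg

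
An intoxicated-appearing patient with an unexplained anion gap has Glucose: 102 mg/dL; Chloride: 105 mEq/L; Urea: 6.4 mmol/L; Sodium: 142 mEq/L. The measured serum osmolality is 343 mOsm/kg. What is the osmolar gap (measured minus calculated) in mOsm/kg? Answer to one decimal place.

Calculated osmolality = 2·Na + glucose/18 + urea
= 2·142 + 102/18 + 6.4
= 284 + 5.67 + 6.40
= 296.07 mOsm/kg ≈ 296.1 mOsm/kg
Osmolar gap = measured − calculated = 343 − 296.1 = 46.9 mOsm/kg

46.9 mOsm/kg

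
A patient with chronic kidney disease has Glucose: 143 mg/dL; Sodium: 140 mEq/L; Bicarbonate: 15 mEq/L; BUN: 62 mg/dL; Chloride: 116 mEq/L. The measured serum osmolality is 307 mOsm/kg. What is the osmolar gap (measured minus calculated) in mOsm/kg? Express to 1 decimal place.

-3.1 mOsm/kg

Calculated osmolality = 2·Na + glucose/18 + BUN/2.8
= 2·140 + 143/18 + 62/2.8
= 280 + 7.94 + 22.14
= 310.08 mOsm/kg ≈ 310.1 mOsm/kg
Osmolar gap = measured − calculated = 307 − 310.1 = -3.1 mOsm/kg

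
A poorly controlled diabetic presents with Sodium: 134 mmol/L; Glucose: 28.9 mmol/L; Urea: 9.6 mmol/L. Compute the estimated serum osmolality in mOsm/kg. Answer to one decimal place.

Calculated osmolality = 2·Na + glucose + urea
= 2·134 + 28.9 + 9.6
= 268 + 28.90 + 9.60
= 306.5 mOsm/kg

306.5 mOsm/kg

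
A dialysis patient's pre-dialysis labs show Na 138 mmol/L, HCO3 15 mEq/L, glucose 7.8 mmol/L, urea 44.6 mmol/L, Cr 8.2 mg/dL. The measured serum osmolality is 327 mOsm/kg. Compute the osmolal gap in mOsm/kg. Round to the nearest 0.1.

-1.4 mOsm/kg

Calculated osmolality = 2·Na + glucose + urea
= 2·138 + 7.8 + 44.6
= 276 + 7.80 + 44.60
= 328.4 mOsm/kg ≈ 328.4 mOsm/kg
Osmolar gap = measured − calculated = 327 − 328.4 = -1.4 mOsm/kg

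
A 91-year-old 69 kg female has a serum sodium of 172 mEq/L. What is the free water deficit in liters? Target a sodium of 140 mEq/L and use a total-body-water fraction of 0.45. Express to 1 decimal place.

7.1 L

TBW = 0.45 · 69 = 31.05 L
Free water deficit = TBW · (Na/140 − 1)
= 31.05 · (172/140 − 1)
= 31.05 · 0.2286
= 7.1 L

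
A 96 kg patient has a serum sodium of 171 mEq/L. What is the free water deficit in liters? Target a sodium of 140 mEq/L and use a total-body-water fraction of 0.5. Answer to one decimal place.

TBW = 0.5 · 96 = 48 L
Free water deficit = TBW · (Na/140 − 1)
= 48 · (171/140 − 1)
= 48 · 0.2214
= 10.63 L

10.6 L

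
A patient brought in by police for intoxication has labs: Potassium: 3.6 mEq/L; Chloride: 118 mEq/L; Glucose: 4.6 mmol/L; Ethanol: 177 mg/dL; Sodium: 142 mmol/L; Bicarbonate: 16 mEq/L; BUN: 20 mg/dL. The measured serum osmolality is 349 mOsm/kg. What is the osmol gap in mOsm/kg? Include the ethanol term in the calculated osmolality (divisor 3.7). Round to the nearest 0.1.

5.4 mOsm/kg

Calculated osmolality = 2·Na + glucose + BUN/2.8 + ethanol/3.7
= 2·142 + 4.6 + 20/2.8 + 177/3.7
= 284 + 4.60 + 7.14 + 47.84
= 343.58 mOsm/kg ≈ 343.6 mOsm/kg
Osmolar gap = measured − calculated = 349 − 343.6 = 5.4 mOsm/kg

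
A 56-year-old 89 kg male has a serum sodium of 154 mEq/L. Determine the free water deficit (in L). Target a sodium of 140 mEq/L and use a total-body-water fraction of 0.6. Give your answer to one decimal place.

5.3 L

TBW = 0.6 · 89 = 53.4 L
Free water deficit = TBW · (Na/140 − 1)
= 53.4 · (154/140 − 1)
= 53.4 · 0.1
= 5.34 L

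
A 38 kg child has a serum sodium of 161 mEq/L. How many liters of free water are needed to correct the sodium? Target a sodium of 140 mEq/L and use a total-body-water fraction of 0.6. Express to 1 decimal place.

3.4 L

TBW = 0.6 · 38 = 22.8 L
Free water deficit = TBW · (Na/140 − 1)
= 22.8 · (161/140 − 1)
= 22.8 · 0.15
= 3.42 L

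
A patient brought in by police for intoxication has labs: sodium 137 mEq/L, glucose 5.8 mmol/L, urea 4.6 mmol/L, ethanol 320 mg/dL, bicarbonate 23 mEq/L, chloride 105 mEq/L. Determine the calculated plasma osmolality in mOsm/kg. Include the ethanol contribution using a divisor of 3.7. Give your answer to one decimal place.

Calculated osmolality = 2·Na + glucose + urea + ethanol/3.7
= 2·137 + 5.8 + 4.6 + 320/3.7
= 274 + 5.80 + 4.60 + 86.49
= 370.89 mOsm/kg

370.9 mOsm/kg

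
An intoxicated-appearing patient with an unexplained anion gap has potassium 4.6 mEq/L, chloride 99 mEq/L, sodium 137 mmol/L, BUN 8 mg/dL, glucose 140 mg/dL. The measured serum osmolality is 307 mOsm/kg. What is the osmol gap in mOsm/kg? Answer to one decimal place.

Calculated osmolality = 2·Na + glucose/18 + BUN/2.8
= 2·137 + 140/18 + 8/2.8
= 274 + 7.78 + 2.86
= 284.64 mOsm/kg ≈ 284.6 mOsm/kg
Osmolar gap = measured − calculated = 307 − 284.6 = 22.4 mOsm/kg

22.4 mOsm/kg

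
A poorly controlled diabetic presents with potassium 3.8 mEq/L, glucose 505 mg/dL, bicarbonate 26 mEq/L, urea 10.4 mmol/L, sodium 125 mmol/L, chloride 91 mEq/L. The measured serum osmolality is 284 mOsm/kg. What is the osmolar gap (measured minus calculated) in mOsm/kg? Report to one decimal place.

-4.5 mOsm/kg

Calculated osmolality = 2·Na + glucose/18 + urea
= 2·125 + 505/18 + 10.4
= 250 + 28.06 + 10.40
= 288.46 mOsm/kg ≈ 288.5 mOsm/kg
Osmolar gap = measured − calculated = 284 − 288.5 = -4.5 mOsm/kg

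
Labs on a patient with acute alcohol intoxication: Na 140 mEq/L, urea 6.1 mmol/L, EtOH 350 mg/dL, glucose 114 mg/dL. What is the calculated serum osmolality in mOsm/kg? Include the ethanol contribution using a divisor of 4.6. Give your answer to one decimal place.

368.5 mOsm/kg

Calculated osmolality = 2·Na + glucose/18 + urea + ethanol/4.6
= 2·140 + 114/18 + 6.1 + 350/4.6
= 280 + 6.33 + 6.10 + 76.09
= 368.52 mOsm/kg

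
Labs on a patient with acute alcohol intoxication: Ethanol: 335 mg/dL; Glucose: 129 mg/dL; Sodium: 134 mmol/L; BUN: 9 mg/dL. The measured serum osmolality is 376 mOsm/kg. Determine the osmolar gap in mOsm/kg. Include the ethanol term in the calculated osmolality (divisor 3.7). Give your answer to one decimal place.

Calculated osmolality = 2·Na + glucose/18 + BUN/2.8 + ethanol/3.7
= 2·134 + 129/18 + 9/2.8 + 335/3.7
= 268 + 7.17 + 3.21 + 90.54
= 368.92 mOsm/kg ≈ 368.9 mOsm/kg
Osmolar gap = measured − calculated = 376 − 368.9 = 7.1 mOsm/kg

7.1 mOsm/kg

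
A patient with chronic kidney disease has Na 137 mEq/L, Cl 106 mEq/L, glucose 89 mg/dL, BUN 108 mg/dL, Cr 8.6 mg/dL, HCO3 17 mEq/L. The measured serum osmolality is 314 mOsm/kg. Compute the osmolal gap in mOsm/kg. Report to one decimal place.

Calculated osmolality = 2·Na + glucose/18 + BUN/2.8
= 2·137 + 89/18 + 108/2.8
= 274 + 4.94 + 38.57
= 317.51 mOsm/kg ≈ 317.5 mOsm/kg
Osmolar gap = measured − calculated = 314 − 317.5 = -3.5 mOsm/kg

-3.5 mOsm/kg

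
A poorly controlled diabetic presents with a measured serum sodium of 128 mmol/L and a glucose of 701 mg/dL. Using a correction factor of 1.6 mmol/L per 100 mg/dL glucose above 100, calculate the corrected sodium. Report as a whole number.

138 mmol/L

Corrected Na = measured Na + 1.6 · (glucose − 100)/100
= 128 + 1.6 · (701 − 100)/100
= 128 + 9.6
= 137.6 mmol/L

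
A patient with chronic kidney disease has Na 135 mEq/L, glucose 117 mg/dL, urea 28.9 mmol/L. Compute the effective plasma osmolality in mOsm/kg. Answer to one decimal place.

276.5 mOsm/kg

Effective osmolality excludes urea (freely permeant across cell membranes):
2·Na + glucose/18
= 2·135 + 117/18
= 270 + 6.5
= 276.5 mOsm/kg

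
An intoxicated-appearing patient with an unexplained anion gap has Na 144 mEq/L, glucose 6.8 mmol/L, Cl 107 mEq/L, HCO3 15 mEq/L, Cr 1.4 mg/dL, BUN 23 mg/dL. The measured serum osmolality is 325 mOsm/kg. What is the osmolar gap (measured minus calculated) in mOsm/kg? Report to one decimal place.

22.0 mOsm/kg

Calculated osmolality = 2·Na + glucose + BUN/2.8
= 2·144 + 6.8 + 23/2.8
= 288 + 6.80 + 8.21
= 303.01 mOsm/kg ≈ 303.0 mOsm/kg
Osmolar gap = measured − calculated = 325 − 303.0 = 22.0 mOsm/kg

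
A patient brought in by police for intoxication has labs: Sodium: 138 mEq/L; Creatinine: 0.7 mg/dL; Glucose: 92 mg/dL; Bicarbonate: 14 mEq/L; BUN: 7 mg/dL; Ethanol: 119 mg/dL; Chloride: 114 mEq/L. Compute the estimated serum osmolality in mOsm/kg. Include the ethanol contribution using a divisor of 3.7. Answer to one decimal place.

315.8 mOsm/kg

Calculated osmolality = 2·Na + glucose/18 + BUN/2.8 + ethanol/3.7
= 2·138 + 92/18 + 7/2.8 + 119/3.7
= 276 + 5.11 + 2.50 + 32.16
= 315.77 mOsm/kg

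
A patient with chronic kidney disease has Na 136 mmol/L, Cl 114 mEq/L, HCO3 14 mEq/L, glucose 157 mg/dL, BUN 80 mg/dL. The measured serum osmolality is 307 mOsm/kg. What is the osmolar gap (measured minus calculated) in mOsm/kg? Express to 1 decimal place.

Calculated osmolality = 2·Na + glucose/18 + BUN/2.8
= 2·136 + 157/18 + 80/2.8
= 272 + 8.72 + 28.57
= 309.29 mOsm/kg ≈ 309.3 mOsm/kg
Osmolar gap = measured − calculated = 307 − 309.3 = -2.3 mOsm/kg

-2.3 mOsm/kg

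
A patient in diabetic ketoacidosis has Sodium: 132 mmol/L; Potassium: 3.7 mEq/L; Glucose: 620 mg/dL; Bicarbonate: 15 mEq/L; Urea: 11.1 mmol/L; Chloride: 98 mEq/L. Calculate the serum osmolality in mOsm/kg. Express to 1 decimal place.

Calculated osmolality = 2·Na + glucose/18 + urea
= 2·132 + 620/18 + 11.1
= 264 + 34.44 + 11.10
= 309.54 mOsm/kg

309.5 mOsm/kg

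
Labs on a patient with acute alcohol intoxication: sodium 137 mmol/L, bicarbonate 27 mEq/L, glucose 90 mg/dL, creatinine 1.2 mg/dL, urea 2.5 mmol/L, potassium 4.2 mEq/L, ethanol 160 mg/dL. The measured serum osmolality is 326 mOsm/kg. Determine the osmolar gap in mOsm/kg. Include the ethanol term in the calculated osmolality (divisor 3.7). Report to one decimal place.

1.3 mOsm/kg

Calculated osmolality = 2·Na + glucose/18 + urea + ethanol/3.7
= 2·137 + 90/18 + 2.5 + 160/3.7
= 274 + 5 + 2.50 + 43.24
= 324.74 mOsm/kg ≈ 324.7 mOsm/kg
Osmolar gap = measured − calculated = 326 − 324.7 = 1.3 mOsm/kg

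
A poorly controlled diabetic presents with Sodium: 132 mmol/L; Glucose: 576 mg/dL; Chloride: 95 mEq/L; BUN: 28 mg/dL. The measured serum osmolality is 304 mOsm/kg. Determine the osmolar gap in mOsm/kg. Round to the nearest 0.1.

Calculated osmolality = 2·Na + glucose/18 + BUN/2.8
= 2·132 + 576/18 + 28/2.8
= 264 + 32 + 10
= 306 mOsm/kg ≈ 306.0 mOsm/kg
Osmolar gap = measured − calculated = 304 − 306.0 = -2.0 mOsm/kg

-2.0 mOsm/kg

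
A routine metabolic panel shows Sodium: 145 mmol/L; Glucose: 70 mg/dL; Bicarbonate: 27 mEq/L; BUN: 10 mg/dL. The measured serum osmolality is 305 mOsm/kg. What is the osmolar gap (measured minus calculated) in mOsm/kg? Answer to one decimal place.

Calculated osmolality = 2·Na + glucose/18 + BUN/2.8
= 2·145 + 70/18 + 10/2.8
= 290 + 3.89 + 3.57
= 297.46 mOsm/kg ≈ 297.5 mOsm/kg
Osmolar gap = measured − calculated = 305 − 297.5 = 7.5 mOsm/kg

7.5 mOsm/kg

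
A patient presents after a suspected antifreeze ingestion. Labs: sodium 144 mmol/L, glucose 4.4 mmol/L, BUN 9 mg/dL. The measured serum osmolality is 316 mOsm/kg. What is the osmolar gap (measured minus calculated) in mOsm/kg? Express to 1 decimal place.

20.4 mOsm/kg

Calculated osmolality = 2·Na + glucose + BUN/2.8
= 2·144 + 4.4 + 9/2.8
= 288 + 4.40 + 3.21
= 295.61 mOsm/kg ≈ 295.6 mOsm/kg
Osmolar gap = measured − calculated = 316 − 295.6 = 20.4 mOsm/kg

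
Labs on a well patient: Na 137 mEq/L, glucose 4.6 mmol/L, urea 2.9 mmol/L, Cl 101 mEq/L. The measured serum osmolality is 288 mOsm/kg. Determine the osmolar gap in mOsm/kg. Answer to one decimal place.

6.5 mOsm/kg

Calculated osmolality = 2·Na + glucose + urea
= 2·137 + 4.6 + 2.9
= 274 + 4.60 + 2.90
= 281.5 mOsm/kg ≈ 281.5 mOsm/kg
Osmolar gap = measured − calculated = 288 − 281.5 = 6.5 mOsm/kg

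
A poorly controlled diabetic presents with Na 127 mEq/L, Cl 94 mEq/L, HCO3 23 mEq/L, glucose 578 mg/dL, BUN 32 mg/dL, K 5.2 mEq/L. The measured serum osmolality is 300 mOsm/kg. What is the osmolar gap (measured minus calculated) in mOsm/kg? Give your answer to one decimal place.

Calculated osmolality = 2·Na + glucose/18 + BUN/2.8
= 2·127 + 578/18 + 32/2.8
= 254 + 32.11 + 11.43
= 297.54 mOsm/kg ≈ 297.5 mOsm/kg
Osmolar gap = measured − calculated = 300 − 297.5 = 2.5 mOsm/kg

2.5 mOsm/kg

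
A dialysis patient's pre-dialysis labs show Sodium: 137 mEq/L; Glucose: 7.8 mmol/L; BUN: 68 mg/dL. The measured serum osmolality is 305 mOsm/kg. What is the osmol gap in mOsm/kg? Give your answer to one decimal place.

-1.1 mOsm/kg

Calculated osmolality = 2·Na + glucose + BUN/2.8
= 2·137 + 7.8 + 68/2.8
= 274 + 7.80 + 24.29
= 306.09 mOsm/kg ≈ 306.1 mOsm/kg
Osmolar gap = measured − calculated = 305 − 306.1 = -1.1 mOsm/kg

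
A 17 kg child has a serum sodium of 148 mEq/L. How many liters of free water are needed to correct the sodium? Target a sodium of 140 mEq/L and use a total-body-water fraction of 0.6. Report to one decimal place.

0.6 L

TBW = 0.6 · 17 = 10.2 L
Free water deficit = TBW · (Na/140 − 1)
= 10.2 · (148/140 − 1)
= 10.2 · 0.0571
= 0.58 L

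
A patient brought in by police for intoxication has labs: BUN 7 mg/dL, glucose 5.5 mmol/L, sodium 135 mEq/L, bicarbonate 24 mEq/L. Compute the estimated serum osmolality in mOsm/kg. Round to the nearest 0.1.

Calculated osmolality = 2·Na + glucose + BUN/2.8
= 2·135 + 5.5 + 7/2.8
= 270 + 5.50 + 2.50
= 278 mOsm/kg

278.0 mOsm/kg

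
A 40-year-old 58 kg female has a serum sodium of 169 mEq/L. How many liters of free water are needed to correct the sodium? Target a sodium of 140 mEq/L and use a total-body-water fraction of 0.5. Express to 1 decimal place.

6.0 L

TBW = 0.5 · 58 = 29 L
Free water deficit = TBW · (Na/140 − 1)
= 29 · (169/140 − 1)
= 29 · 0.2071
= 6.01 L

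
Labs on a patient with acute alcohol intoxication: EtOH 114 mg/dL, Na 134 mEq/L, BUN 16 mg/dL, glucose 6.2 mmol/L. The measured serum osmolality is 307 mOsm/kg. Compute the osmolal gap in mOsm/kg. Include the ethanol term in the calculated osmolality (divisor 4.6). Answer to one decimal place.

Calculated osmolality = 2·Na + glucose + BUN/2.8 + ethanol/4.6
= 2·134 + 6.2 + 16/2.8 + 114/4.6
= 268 + 6.20 + 5.71 + 24.78
= 304.69 mOsm/kg ≈ 304.7 mOsm/kg
Osmolar gap = measured − calculated = 307 − 304.7 = 2.3 mOsm/kg

2.3 mOsm/kg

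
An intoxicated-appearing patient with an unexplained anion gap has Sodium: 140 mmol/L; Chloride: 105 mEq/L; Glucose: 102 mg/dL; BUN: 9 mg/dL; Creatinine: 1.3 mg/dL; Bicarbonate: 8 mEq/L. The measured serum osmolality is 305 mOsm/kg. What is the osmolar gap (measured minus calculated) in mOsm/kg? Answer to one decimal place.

16.1 mOsm/kg

Calculated osmolality = 2·Na + glucose/18 + BUN/2.8
= 2·140 + 102/18 + 9/2.8
= 280 + 5.67 + 3.21
= 288.88 mOsm/kg ≈ 288.9 mOsm/kg
Osmolar gap = measured − calculated = 305 − 288.9 = 16.1 mOsm/kg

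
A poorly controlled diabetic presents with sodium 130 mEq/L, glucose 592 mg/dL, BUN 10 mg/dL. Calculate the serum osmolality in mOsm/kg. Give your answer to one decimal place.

296.5 mOsm/kg

Calculated osmolality = 2·Na + glucose/18 + BUN/2.8
= 2·130 + 592/18 + 10/2.8
= 260 + 32.89 + 3.57
= 296.46 mOsm/kg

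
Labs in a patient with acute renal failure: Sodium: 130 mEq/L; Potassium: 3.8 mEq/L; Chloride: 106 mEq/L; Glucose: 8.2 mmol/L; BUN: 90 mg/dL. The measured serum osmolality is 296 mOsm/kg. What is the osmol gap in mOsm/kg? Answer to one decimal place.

Calculated osmolality = 2·Na + glucose + BUN/2.8
= 2·130 + 8.2 + 90/2.8
= 260 + 8.20 + 32.14
= 300.34 mOsm/kg ≈ 300.3 mOsm/kg
Osmolar gap = measured − calculated = 296 − 300.3 = -4.3 mOsm/kg

-4.3 mOsm/kg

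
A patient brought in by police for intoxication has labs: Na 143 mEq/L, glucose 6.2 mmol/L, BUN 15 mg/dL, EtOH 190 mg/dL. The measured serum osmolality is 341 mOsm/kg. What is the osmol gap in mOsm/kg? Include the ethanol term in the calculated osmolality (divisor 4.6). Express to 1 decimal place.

Calculated osmolality = 2·Na + glucose + BUN/2.8 + ethanol/4.6
= 2·143 + 6.2 + 15/2.8 + 190/4.6
= 286 + 6.20 + 5.36 + 41.30
= 338.86 mOsm/kg ≈ 338.9 mOsm/kg
Osmolar gap = measured − calculated = 341 − 338.9 = 2.1 mOsm/kg

2.1 mOsm/kg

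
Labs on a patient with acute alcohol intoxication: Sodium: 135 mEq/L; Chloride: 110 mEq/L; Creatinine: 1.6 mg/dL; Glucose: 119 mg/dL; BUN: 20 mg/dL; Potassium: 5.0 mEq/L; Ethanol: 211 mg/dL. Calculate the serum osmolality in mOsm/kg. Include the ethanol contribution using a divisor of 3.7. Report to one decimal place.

Calculated osmolality = 2·Na + glucose/18 + BUN/2.8 + ethanol/3.7
= 2·135 + 119/18 + 20/2.8 + 211/3.7
= 270 + 6.61 + 7.14 + 57.03
= 340.78 mOsm/kg

340.8 mOsm/kg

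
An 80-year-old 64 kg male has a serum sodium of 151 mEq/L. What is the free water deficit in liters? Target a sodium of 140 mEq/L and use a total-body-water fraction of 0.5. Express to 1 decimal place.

TBW = 0.5 · 64 = 32 L
Free water deficit = TBW · (Na/140 − 1)
= 32 · (151/140 − 1)
= 32 · 0.0786
= 2.52 L

2.5 L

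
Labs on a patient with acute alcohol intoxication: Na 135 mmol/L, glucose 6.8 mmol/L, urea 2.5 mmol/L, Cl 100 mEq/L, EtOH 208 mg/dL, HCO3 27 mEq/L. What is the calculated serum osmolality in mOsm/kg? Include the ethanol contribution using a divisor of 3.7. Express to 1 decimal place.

Calculated osmolality = 2·Na + glucose + urea + ethanol/3.7
= 2·135 + 6.8 + 2.5 + 208/3.7
= 270 + 6.80 + 2.50 + 56.22
= 335.52 mOsm/kg

335.5 mOsm/kg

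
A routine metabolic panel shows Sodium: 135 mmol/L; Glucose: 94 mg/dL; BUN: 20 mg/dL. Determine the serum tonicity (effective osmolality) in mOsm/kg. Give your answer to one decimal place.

Effective osmolality excludes urea (freely permeant across cell membranes):
2·Na + glucose/18
= 2·135 + 94/18
= 270 + 5.22
= 275.22 mOsm/kg

275.2 mOsm/kg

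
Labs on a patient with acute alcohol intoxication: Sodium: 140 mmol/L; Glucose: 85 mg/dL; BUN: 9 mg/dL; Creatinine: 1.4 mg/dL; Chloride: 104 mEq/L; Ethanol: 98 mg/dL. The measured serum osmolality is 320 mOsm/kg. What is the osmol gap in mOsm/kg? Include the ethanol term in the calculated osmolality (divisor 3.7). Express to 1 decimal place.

5.6 mOsm/kg

Calculated osmolality = 2·Na + glucose/18 + BUN/2.8 + ethanol/3.7
= 2·140 + 85/18 + 9/2.8 + 98/3.7
= 280 + 4.72 + 3.21 + 26.49
= 314.42 mOsm/kg ≈ 314.4 mOsm/kg
Osmolar gap = measured − calculated = 320 − 314.4 = 5.6 mOsm/kg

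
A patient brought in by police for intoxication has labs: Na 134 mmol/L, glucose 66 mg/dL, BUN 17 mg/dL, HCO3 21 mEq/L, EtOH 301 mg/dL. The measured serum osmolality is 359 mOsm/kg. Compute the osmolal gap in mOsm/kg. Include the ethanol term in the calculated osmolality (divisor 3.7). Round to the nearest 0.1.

Calculated osmolality = 2·Na + glucose/18 + BUN/2.8 + ethanol/3.7
= 2·134 + 66/18 + 17/2.8 + 301/3.7
= 268 + 3.67 + 6.07 + 81.35
= 359.09 mOsm/kg ≈ 359.1 mOsm/kg
Osmolar gap = measured − calculated = 359 − 359.1 = -0.1 mOsm/kg

-0.1 mOsm/kg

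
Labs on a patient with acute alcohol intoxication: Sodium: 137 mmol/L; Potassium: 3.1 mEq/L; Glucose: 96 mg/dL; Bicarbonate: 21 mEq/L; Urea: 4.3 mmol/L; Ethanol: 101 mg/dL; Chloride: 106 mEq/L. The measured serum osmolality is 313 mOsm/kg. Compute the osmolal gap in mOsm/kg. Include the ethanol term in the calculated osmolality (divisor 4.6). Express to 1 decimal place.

Calculated osmolality = 2·Na + glucose/18 + urea + ethanol/4.6
= 2·137 + 96/18 + 4.3 + 101/4.6
= 274 + 5.33 + 4.30 + 21.96
= 305.59 mOsm/kg ≈ 305.6 mOsm/kg
Osmolar gap = measured − calculated = 313 − 305.6 = 7.4 mOsm/kg

7.4 mOsm/kg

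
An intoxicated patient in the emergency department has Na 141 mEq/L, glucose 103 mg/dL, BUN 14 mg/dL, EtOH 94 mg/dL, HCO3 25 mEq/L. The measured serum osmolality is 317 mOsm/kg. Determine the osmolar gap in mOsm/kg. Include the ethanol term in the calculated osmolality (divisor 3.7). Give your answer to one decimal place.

Calculated osmolality = 2·Na + glucose/18 + BUN/2.8 + ethanol/3.7
= 2·141 + 103/18 + 14/2.8 + 94/3.7
= 282 + 5.72 + 5 + 25.41
= 318.13 mOsm/kg ≈ 318.1 mOsm/kg
Osmolar gap = measured − calculated = 317 − 318.1 = -1.1 mOsm/kg

-1.1 mOsm/kg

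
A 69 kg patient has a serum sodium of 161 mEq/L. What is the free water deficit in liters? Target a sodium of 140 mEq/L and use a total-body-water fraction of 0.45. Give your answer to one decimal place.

4.7 L

TBW = 0.45 · 69 = 31.05 L
Free water deficit = TBW · (Na/140 − 1)
= 31.05 · (161/140 − 1)
= 31.05 · 0.15
= 4.66 L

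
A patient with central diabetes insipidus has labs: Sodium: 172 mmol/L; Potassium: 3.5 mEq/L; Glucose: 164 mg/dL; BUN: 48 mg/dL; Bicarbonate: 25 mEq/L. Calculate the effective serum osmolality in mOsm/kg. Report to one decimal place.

Effective osmolality excludes urea (freely permeant across cell membranes):
2·Na + glucose/18
= 2·172 + 164/18
= 344 + 9.11
= 353.11 mOsm/kg

353.1 mOsm/kg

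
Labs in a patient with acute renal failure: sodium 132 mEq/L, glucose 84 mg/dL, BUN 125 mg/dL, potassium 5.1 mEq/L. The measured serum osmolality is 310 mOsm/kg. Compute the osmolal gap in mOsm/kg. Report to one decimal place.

Calculated osmolality = 2·Na + glucose/18 + BUN/2.8
= 2·132 + 84/18 + 125/2.8
= 264 + 4.67 + 44.64
= 313.31 mOsm/kg ≈ 313.3 mOsm/kg
Osmolar gap = measured − calculated = 310 − 313.3 = -3.3 mOsm/kg

-3.3 mOsm/kg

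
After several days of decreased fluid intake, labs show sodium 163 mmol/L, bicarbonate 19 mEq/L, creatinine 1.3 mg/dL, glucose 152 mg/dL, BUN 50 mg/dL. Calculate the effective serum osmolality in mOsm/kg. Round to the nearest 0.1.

Effective osmolality excludes urea (freely permeant across cell membranes):
2·Na + glucose/18
= 2·163 + 152/18
= 326 + 8.44
= 334.44 mOsm/kg

334.4 mOsm/kg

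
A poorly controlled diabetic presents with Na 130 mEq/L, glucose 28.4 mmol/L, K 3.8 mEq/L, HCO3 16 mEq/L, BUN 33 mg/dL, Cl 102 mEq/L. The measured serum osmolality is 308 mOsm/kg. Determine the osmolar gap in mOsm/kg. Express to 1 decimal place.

7.8 mOsm/kg

Calculated osmolality = 2·Na + glucose + BUN/2.8
= 2·130 + 28.4 + 33/2.8
= 260 + 28.40 + 11.79
= 300.19 mOsm/kg ≈ 300.2 mOsm/kg
Osmolar gap = measured − calculated = 308 − 300.2 = 7.8 mOsm/kg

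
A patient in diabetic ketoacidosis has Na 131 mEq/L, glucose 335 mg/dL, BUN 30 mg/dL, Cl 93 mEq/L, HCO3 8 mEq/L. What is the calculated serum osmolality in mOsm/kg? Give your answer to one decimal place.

Calculated osmolality = 2·Na + glucose/18 + BUN/2.8
= 2·131 + 335/18 + 30/2.8
= 262 + 18.61 + 10.71
= 291.32 mOsm/kg

291.3 mOsm/kg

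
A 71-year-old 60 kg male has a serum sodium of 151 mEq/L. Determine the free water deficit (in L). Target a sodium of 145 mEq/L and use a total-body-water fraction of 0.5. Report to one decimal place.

1.2 L

TBW = 0.5 · 60 = 30 L
Free water deficit = TBW · (Na/145 − 1)
= 30 · (151/145 − 1)
= 30 · 0.0414
= 1.24 L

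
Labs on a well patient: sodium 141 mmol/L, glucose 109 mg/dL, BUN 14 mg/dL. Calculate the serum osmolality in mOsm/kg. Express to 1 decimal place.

Calculated osmolality = 2·Na + glucose/18 + BUN/2.8
= 2·141 + 109/18 + 14/2.8
= 282 + 6.06 + 5
= 293.06 mOsm/kg

293.1 mOsm/kg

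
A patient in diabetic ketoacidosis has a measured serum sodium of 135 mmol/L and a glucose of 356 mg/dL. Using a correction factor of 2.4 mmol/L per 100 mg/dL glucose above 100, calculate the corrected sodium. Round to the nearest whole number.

141 mmol/L

Corrected Na = measured Na + 2.4 · (glucose − 100)/100
= 135 + 2.4 · (356 − 100)/100
= 135 + 6.1
= 141.1 mmol/L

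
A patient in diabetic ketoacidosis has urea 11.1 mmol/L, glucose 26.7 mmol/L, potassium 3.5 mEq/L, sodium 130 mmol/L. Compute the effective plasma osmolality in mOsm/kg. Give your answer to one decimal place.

286.7 mOsm/kg

Effective osmolality excludes urea (freely permeant across cell membranes):
2·Na + glucose
= 2·130 + 26.7
= 260 + 26.7
= 286.7 mOsm/kg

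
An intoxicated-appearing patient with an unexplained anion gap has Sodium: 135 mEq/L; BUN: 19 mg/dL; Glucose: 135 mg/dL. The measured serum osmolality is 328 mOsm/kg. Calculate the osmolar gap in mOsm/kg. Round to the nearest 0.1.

Calculated osmolality = 2·Na + glucose/18 + BUN/2.8
= 2·135 + 135/18 + 19/2.8
= 270 + 7.50 + 6.79
= 284.29 mOsm/kg ≈ 284.3 mOsm/kg
Osmolar gap = measured − calculated = 328 − 284.3 = 43.7 mOsm/kg

43.7 mOsm/kg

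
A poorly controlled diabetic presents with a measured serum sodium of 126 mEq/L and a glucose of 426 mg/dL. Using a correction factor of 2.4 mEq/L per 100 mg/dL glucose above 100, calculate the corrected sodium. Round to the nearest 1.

134 mEq/L

Corrected Na = measured Na + 2.4 · (glucose − 100)/100
= 126 + 2.4 · (426 − 100)/100
= 126 + 7.8
= 133.8 mEq/L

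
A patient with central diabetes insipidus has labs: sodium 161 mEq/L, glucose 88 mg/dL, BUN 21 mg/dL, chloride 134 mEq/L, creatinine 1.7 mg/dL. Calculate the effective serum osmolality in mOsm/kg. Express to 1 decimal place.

326.9 mOsm/kg

Effective osmolality excludes urea (freely permeant across cell membranes):
2·Na + glucose/18
= 2·161 + 88/18
= 322 + 4.89
= 326.89 mOsm/kg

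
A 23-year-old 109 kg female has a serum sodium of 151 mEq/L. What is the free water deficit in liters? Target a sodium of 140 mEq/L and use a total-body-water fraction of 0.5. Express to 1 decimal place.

4.3 L

TBW = 0.5 · 109 = 54.5 L
Free water deficit = TBW · (Na/140 − 1)
= 54.5 · (151/140 − 1)
= 54.5 · 0.0786
= 4.28 L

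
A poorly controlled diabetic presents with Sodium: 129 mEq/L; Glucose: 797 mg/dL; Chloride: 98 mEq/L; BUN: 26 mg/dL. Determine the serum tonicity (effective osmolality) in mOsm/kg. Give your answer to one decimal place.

302.3 mOsm/kg

Effective osmolality excludes urea (freely permeant across cell membranes):
2·Na + glucose/18
= 2·129 + 797/18
= 258 + 44.28
= 302.28 mOsm/kg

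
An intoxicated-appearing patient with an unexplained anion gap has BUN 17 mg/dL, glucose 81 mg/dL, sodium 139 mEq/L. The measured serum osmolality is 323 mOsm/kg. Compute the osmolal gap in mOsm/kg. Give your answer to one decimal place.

34.4 mOsm/kg

Calculated osmolality = 2·Na + glucose/18 + BUN/2.8
= 2·139 + 81/18 + 17/2.8
= 278 + 4.50 + 6.07
= 288.57 mOsm/kg ≈ 288.6 mOsm/kg
Osmolar gap = measured − calculated = 323 − 288.6 = 34.4 mOsm/kg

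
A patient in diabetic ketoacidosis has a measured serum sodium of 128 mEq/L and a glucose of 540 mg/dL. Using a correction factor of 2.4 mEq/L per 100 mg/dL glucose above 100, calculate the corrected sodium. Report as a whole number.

Corrected Na = measured Na + 2.4 · (glucose − 100)/100
= 128 + 2.4 · (540 − 100)/100
= 128 + 10.6
= 138.6 mEq/L

139 mEq/L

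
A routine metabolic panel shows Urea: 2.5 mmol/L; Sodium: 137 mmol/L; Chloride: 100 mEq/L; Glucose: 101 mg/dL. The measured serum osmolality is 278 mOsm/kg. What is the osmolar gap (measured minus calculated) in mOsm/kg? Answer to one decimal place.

Calculated osmolality = 2·Na + glucose/18 + urea
= 2·137 + 101/18 + 2.5
= 274 + 5.61 + 2.50
= 282.11 mOsm/kg ≈ 282.1 mOsm/kg
Osmolar gap = measured − calculated = 278 − 282.1 = -4.1 mOsm/kg

-4.1 mOsm/kg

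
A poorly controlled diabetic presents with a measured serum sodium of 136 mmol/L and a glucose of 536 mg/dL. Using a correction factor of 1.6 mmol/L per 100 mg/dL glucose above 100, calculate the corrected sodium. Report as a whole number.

Corrected Na = measured Na + 1.6 · (glucose − 100)/100
= 136 + 1.6 · (536 − 100)/100
= 136 + 7
= 143 mmol/L

143 mmol/L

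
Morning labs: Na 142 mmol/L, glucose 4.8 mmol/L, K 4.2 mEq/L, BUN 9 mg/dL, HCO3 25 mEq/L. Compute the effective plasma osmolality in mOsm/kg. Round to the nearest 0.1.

288.8 mOsm/kg

Effective osmolality excludes urea (freely permeant across cell membranes):
2·Na + glucose
= 2·142 + 4.8
= 284 + 4.8
= 288.8 mOsm/kg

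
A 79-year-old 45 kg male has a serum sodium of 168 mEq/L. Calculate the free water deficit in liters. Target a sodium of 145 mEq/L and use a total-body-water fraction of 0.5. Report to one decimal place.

3.6 L

TBW = 0.5 · 45 = 22.5 L
Free water deficit = TBW · (Na/145 − 1)
= 22.5 · (168/145 − 1)
= 22.5 · 0.1586
= 3.57 L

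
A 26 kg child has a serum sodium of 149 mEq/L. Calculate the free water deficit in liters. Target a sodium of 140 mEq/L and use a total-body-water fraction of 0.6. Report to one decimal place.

TBW = 0.6 · 26 = 15.6 L
Free water deficit = TBW · (Na/140 − 1)
= 15.6 · (149/140 − 1)
= 15.6 · 0.0643
= 1 L

1.0 L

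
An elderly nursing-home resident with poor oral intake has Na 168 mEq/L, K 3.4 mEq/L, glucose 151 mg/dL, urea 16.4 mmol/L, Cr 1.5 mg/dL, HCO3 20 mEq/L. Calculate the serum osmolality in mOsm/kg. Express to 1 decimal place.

Calculated osmolality = 2·Na + glucose/18 + urea
= 2·168 + 151/18 + 16.4
= 336 + 8.39 + 16.40
= 360.79 mOsm/kg

360.8 mOsm/kg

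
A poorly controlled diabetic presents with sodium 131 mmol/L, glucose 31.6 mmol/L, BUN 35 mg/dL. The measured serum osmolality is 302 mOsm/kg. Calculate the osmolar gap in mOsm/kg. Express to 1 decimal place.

Calculated osmolality = 2·Na + glucose + BUN/2.8
= 2·131 + 31.6 + 35/2.8
= 262 + 31.60 + 12.50
= 306.1 mOsm/kg ≈ 306.1 mOsm/kg
Osmolar gap = measured − calculated = 302 − 306.1 = -4.1 mOsm/kg

-4.1 mOsm/kg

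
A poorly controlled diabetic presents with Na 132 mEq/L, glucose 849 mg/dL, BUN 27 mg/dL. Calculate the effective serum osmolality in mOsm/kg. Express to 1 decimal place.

Effective osmolality excludes urea (freely permeant across cell membranes):
2·Na + glucose/18
= 2·132 + 849/18
= 264 + 47.17
= 311.17 mOsm/kg

311.2 mOsm/kg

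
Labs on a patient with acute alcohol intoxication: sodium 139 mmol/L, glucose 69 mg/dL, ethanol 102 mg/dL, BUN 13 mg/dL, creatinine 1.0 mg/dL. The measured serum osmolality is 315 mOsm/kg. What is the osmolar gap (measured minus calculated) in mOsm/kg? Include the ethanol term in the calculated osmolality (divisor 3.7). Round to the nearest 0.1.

Calculated osmolality = 2·Na + glucose/18 + BUN/2.8 + ethanol/3.7
= 2·139 + 69/18 + 13/2.8 + 102/3.7
= 278 + 3.83 + 4.64 + 27.57
= 314.04 mOsm/kg ≈ 314.0 mOsm/kg
Osmolar gap = measured − calculated = 315 − 314.0 = 1.0 mOsm/kg

1.0 mOsm/kg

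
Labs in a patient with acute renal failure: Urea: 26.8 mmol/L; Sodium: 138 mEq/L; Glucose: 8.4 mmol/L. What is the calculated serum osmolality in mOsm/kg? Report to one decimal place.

311.2 mOsm/kg

Calculated osmolality = 2·Na + glucose + urea
= 2·138 + 8.4 + 26.8
= 276 + 8.40 + 26.80
= 311.2 mOsm/kg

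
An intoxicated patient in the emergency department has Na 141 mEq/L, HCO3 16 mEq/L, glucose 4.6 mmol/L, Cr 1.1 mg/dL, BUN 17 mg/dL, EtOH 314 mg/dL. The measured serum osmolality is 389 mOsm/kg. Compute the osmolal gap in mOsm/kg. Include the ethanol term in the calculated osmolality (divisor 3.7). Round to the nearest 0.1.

11.5 mOsm/kg

Calculated osmolality = 2·Na + glucose + BUN/2.8 + ethanol/3.7
= 2·141 + 4.6 + 17/2.8 + 314/3.7
= 282 + 4.60 + 6.07 + 84.86
= 377.53 mOsm/kg ≈ 377.5 mOsm/kg
Osmolar gap = measured − calculated = 389 − 377.5 = 11.5 mOsm/kg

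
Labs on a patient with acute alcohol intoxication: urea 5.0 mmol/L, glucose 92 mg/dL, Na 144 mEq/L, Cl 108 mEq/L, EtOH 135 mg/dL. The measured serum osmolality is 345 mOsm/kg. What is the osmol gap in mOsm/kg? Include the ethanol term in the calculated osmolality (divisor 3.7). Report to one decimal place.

10.4 mOsm/kg

Calculated osmolality = 2·Na + glucose/18 + urea + ethanol/3.7
= 2·144 + 92/18 + 5 + 135/3.7
= 288 + 5.11 + 5 + 36.49
= 334.6 mOsm/kg ≈ 334.6 mOsm/kg
Osmolar gap = measured − calculated = 345 − 334.6 = 10.4 mOsm/kg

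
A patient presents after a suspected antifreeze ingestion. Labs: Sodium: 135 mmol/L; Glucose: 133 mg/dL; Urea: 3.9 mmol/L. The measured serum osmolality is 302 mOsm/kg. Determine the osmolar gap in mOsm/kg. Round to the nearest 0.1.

20.7 mOsm/kg

Calculated osmolality = 2·Na + glucose/18 + urea
= 2·135 + 133/18 + 3.9
= 270 + 7.39 + 3.90
= 281.29 mOsm/kg ≈ 281.3 mOsm/kg
Osmolar gap = measured − calculated = 302 − 281.3 = 20.7 mOsm/kg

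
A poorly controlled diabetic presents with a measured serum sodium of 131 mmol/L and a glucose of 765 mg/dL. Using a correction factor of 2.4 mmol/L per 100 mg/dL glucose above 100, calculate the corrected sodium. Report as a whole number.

147 mmol/L

Corrected Na = measured Na + 2.4 · (glucose − 100)/100
= 131 + 2.4 · (765 − 100)/100
= 131 + 16
= 147 mmol/L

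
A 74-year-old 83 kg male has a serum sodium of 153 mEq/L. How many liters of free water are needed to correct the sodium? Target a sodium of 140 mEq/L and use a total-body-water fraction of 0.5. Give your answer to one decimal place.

TBW = 0.5 · 83 = 41.5 L
Free water deficit = TBW · (Na/140 − 1)
= 41.5 · (153/140 − 1)
= 41.5 · 0.0929
= 3.86 L

3.9 L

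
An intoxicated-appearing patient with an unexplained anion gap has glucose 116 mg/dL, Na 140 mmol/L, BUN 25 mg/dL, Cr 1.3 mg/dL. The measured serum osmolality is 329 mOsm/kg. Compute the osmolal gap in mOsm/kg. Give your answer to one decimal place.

Calculated osmolality = 2·Na + glucose/18 + BUN/2.8
= 2·140 + 116/18 + 25/2.8
= 280 + 6.44 + 8.93
= 295.37 mOsm/kg ≈ 295.4 mOsm/kg
Osmolar gap = measured − calculated = 329 − 295.4 = 33.6 mOsm/kg

33.6 mOsm/kg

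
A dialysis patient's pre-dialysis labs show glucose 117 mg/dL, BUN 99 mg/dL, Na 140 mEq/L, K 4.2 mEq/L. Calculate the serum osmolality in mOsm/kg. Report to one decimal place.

Calculated osmolality = 2·Na + glucose/18 + BUN/2.8
= 2·140 + 117/18 + 99/2.8
= 280 + 6.50 + 35.36
= 321.86 mOsm/kg

321.9 mOsm/kg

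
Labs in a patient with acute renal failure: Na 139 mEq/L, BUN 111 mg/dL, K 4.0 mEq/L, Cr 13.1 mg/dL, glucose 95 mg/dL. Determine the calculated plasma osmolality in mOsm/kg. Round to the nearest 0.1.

Calculated osmolality = 2·Na + glucose/18 + BUN/2.8
= 2·139 + 95/18 + 111/2.8
= 278 + 5.28 + 39.64
= 322.92 mOsm/kg

322.9 mOsm/kg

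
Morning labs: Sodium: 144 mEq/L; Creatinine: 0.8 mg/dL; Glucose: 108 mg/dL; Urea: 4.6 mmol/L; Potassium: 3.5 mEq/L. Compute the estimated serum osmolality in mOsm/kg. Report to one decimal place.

298.6 mOsm/kg

Calculated osmolality = 2·Na + glucose/18 + urea
= 2·144 + 108/18 + 4.6
= 288 + 6 + 4.60
= 298.6 mOsm/kg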